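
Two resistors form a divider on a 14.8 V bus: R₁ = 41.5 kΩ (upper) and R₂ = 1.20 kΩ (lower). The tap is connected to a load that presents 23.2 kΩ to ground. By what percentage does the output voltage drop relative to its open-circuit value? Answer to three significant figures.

4.79 %

The divider's output (Thévenin) resistance is R₁‖R₂ = 1.166 kΩ.
Fractional drop under load = R_th/(R_th + R_L) = 1.166 / (1.166 + 23.2) = 0.04786.
So the output falls by 4.79 %.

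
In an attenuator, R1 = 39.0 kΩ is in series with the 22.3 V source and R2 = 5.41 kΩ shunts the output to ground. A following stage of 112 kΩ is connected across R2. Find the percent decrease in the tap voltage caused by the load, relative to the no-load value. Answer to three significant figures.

The divider's output (Thévenin) resistance is R1‖R2 = 4.751 kΩ.
Fractional drop under load = R_th/(R_th + R_L) = 4.751 / (4.751 + 112) = 0.04069.
So the output falls by 4.07 %.

4.07 %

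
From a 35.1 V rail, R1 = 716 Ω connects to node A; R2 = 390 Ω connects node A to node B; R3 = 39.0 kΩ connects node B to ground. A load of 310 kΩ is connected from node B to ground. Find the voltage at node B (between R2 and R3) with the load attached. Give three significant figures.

At node B, R3 is in parallel with the load: R3‖R_L = 34640 Ω.
Below node A the resistance is R2 + (R3‖R_L) = 35030 Ω, so V_A = 35.1 × 35030/35750 = 34.40 V.
Then V_B = V_A × (R3‖R_L)/(R2 + R3‖R_L) = 34.40 × 34640/35030 = 34.0 V.

V ≈ 34.0 V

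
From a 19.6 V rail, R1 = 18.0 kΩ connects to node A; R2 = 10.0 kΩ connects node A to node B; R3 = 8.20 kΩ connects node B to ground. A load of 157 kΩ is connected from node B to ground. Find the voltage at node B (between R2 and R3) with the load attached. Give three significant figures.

At node B, R3 is in parallel with the load: R3‖R_L = 7.793 kΩ.
Below node A the resistance is R2 + (R3‖R_L) = 17.79 kΩ, so V_A = 19.6 × 17.79/35.79 = 9.743 V.
Then V_B = V_A × (R3‖R_L)/(R2 + R3‖R_L) = 9.743 × 7.793/17.79 = 4.27 V.

V ≈ 4.27 V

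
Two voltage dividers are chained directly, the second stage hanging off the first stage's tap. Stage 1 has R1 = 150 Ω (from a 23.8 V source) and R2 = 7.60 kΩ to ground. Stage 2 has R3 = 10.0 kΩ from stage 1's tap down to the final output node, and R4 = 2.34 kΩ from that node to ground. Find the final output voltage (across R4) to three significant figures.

V_out ≈ 4.37 V

Stage 2 presents R3+R4 = 12340 Ω as a load on stage 1's tap.
Stage 1's lower leg becomes R2‖(R3+R4) = 4703 Ω, so V_mid = 23.8 × 4703/4853 = 23.06 V.
Stage 2 is itself unloaded: V_out = V_mid × R4/(R3+R4) = 23.06 × 2340/12340 = 4.37 V.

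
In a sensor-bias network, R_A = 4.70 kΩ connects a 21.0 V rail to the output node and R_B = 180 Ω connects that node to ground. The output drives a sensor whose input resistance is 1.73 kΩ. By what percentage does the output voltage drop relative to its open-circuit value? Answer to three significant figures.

9.11 %

The divider's output (Thévenin) resistance is R_A‖R_B = 173.4 Ω.
Fractional drop under load = R_th/(R_th + R_L) = 173.4 / (173.4 + 1730) = 0.09108.
So the output falls by 9.11 %.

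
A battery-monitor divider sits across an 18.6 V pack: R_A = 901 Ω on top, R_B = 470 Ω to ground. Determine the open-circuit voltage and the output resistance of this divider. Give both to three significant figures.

V_th is the open-circuit tap voltage: 18.6 × 470/(901 + 470) = 6.38 V.
With the supply zeroed, R_A and R_B appear in parallel from the tap: R_th = R_A‖R_B = (901 × 470)/1371 = 309 Ω.

V_th = 6.38 V, R_th = 309 Ω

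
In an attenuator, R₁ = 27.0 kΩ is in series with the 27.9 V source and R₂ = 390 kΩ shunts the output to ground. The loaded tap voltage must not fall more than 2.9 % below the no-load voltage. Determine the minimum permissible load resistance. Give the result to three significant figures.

Output resistance R_th = R₁‖R₂ = (27.0 × 390)/417.0 = 25.25 kΩ.
The fractional drop is R_th/(R_th + R_L); requiring this ≤ 0.0290 gives R_L ≥ R_th(1/0.0290 − 1) = 25.25 × 33.48 = 845 kΩ.

R_L(min) ≈ 845 kΩ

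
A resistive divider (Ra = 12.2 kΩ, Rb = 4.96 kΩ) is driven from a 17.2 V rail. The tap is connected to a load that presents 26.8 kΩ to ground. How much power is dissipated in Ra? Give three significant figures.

P ≈ 13.4 mW

Total resistance from the source is Ra + (Rb‖R_L) = 16.39 kΩ, so I = 17.2/16.39 kΩ = 1.050 mA.
P = I²·Ra = (1.050 mA)² × 12.2 kΩ = 13.4 mW.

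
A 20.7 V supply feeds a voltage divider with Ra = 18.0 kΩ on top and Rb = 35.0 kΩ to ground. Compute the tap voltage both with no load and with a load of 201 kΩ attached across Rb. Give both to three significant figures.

Unloaded: 13.7 V; loaded: 12.9 V

Open-circuit: V = 20.7 × 35.0/(18.0 + 35.0) = 13.7 V.
With the load, Rb becomes Rb‖R_L = 29.81 kΩ, so V = 20.7 × 29.81/47.81 = 12.9 V.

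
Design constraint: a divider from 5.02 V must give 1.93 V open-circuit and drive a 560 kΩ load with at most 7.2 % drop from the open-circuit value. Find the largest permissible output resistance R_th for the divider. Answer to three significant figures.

R_th ≤ 43.4 kΩ

Loading drop = R_th/(R_th + R_L) ≤ 0.0720, so R_th ≤ R_L · ε/(1−ε) = 560 kΩ × 0.0720/0.9280 = 43.4 kΩ.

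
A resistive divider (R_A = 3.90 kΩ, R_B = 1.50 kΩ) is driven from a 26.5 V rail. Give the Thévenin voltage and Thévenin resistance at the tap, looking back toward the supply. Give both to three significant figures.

V_th is the open-circuit tap voltage: 26.5 × 1.50/(3.90 + 1.50) = 7.36 V.
With the supply zeroed, R_A and R_B appear in parallel from the tap: R_th = R_A‖R_B = (3.90 × 1.50)/5.400 = 1.08 kΩ.

V_th = 7.36 V, R_th = 1.08 kΩ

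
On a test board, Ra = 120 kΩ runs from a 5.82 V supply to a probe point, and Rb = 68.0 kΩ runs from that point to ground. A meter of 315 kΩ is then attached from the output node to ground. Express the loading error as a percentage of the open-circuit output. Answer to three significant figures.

12.1 %

The divider's output (Thévenin) resistance is Ra‖Rb = 43.40 kΩ.
Fractional drop under load = R_th/(R_th + R_L) = 43.40 / (43.40 + 315) = 0.1211.
So the output falls by 12.1 %.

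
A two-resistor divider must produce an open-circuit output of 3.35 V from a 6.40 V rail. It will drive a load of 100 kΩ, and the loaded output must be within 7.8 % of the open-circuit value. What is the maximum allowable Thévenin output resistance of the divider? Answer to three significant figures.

R_th ≤ 8.46 kΩ

Loading drop = R_th/(R_th + R_L) ≤ 0.0780, so R_th ≤ R_L · ε/(1−ε) = 100 kΩ × 0.0780/0.9220 = 8.46 kΩ.
(Any R1, R2 with R2/(R1+R2) = 0.523 and R1‖R2 ≤ 8.46 kΩ will meet the spec.)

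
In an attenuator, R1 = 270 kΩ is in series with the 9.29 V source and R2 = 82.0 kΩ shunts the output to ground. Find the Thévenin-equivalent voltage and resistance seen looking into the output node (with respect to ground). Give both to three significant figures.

V_th is the open-circuit tap voltage: 9.29 × 82.0/(270 + 82.0) = 2.16 V.
With the supply zeroed, R1 and R2 appear in parallel from the tap: R_th = R1‖R2 = (270 × 82.0)/352.0 = 62.9 kΩ.

V_th = 2.16 V, R_th = 62.9 kΩ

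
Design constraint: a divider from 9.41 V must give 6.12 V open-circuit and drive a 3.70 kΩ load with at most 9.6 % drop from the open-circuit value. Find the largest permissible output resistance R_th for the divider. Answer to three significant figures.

R_th ≤ 393 Ω

Loading drop = R_th/(R_th + R_L) ≤ 0.0960, so R_th ≤ R_L · ε/(1−ε) = 3.70 kΩ × 0.0960/0.9040 = 393 Ω.
(Any R1, R2 with R2/(R1+R2) = 0.650 and R1‖R2 ≤ 393 Ω will meet the spec.)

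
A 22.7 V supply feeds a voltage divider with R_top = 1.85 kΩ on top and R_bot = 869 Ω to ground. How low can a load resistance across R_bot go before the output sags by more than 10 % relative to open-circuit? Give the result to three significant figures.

R_L(min) ≈ 5.32 kΩ

Output resistance R_th = R_top‖R_bot = (1850 × 869)/2719 = 591.3 Ω.
The fractional drop is R_th/(R_th + R_L); requiring this ≤ 0.100 gives R_L ≥ R_th(1/0.100 − 1) = 591.3 × 9.000 = 5.32 kΩ.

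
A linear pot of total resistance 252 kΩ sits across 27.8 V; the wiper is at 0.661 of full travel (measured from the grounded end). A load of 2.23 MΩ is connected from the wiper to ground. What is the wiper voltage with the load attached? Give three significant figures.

V ≈ 17.9 V

The wiper splits the pot into (1−α)R = 85.43 kΩ above and αR = 166.6 kΩ below.
Lower section ‖ load = 155.0 kΩ.
V_wiper = 27.8 × 155.0/(85.43 + 155.0) = 17.9 V.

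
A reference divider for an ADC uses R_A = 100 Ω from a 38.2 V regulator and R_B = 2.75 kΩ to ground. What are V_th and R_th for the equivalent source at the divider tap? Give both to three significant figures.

V_th is the open-circuit tap voltage: 38.2 × 2750/(100 + 2750) = 36.9 V.
With the supply zeroed, R_A and R_B appear in parallel from the tap: R_th = R_A‖R_B = (100 × 2750)/2850 = 96.5 Ω.

V_th = 36.9 V, R_th = 96.5 Ω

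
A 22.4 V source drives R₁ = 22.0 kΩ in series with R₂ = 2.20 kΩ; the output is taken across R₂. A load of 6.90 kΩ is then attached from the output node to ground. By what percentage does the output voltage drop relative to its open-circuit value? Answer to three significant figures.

Unloaded V = 22.4 × 2.20/24.20 = 2.036 V.
Loaded: R₂‖R_L = 1.668 kΩ, giving V = 22.4 × 1.668/23.67 = 1.579 V.
Drop = (2.036 − 1.579) / 2.036 = 22.5 %.

22.5 %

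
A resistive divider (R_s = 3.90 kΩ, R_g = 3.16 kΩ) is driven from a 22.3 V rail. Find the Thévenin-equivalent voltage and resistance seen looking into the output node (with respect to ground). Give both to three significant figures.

V_th is the open-circuit tap voltage: 22.3 × 3.16/(3.90 + 3.16) = 9.98 V.
With the supply zeroed, R_s and R_g appear in parallel from the tap: R_th = R_s‖R_g = (3.90 × 3.16)/7.060 = 1.75 kΩ.

V_th = 9.98 V, R_th = 1.75 kΩ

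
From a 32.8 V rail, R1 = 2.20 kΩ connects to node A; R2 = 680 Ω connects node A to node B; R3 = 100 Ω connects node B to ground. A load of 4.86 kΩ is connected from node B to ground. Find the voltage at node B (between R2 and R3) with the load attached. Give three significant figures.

V ≈ 1.08 V

At node B, R3 is in parallel with the load: R3‖R_L = 97.98 Ω.
Below node A the resistance is R2 + (R3‖R_L) = 778.0 Ω, so V_A = 32.8 × 778.0/2978 = 8.569 V.
Then V_B = V_A × (R3‖R_L)/(R2 + R3‖R_L) = 8.569 × 97.98/778.0 = 1.08 V.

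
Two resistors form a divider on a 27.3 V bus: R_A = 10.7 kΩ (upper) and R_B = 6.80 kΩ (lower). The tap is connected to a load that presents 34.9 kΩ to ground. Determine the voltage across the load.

The load sits in parallel with R_B: R_B‖R_L = (6.80 × 34.9) / (6.80 + 34.9) = 5.691 kΩ.
V_out = 27.3 × 5.691 / (10.7 + 5.691) = 27.3 × 5.691/16.39 = 9.48 V.

V_out ≈ 9.48 V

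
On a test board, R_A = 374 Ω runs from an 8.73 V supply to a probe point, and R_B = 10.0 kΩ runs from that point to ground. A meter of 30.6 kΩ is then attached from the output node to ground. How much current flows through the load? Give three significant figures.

I_L ≈ 0.272 mA

R_B‖R_L = 7537 Ω; V_out = 8.73 × 7537/7911 = 8.317 V.
I_L = V_out / R_L = 8.317 / 30.6 kΩ = 0.272 mA.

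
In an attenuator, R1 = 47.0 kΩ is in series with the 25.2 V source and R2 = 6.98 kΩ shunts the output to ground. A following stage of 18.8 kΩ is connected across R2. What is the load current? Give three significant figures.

R2‖R_L = 5.090 kΩ; V_out = 25.2 × 5.090/52.09 = 2.462 V.
I_L = V_out / R_L = 2.462 / 18.8 kΩ = 0.131 mA.

I_L ≈ 0.131 mA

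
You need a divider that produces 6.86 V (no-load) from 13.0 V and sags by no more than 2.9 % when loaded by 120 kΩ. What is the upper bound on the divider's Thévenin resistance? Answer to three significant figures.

Loading drop = R_th/(R_th + R_L) ≤ 0.0290, so R_th ≤ R_L · ε/(1−ε) = 120 kΩ × 0.0290/0.9710 = 3.58 kΩ.

R_th ≤ 3.58 kΩ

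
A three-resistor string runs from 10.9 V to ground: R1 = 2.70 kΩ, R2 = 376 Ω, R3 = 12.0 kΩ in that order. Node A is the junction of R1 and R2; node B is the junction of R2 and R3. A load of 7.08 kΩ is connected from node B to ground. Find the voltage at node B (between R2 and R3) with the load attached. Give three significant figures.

At node B, R3 is in parallel with the load: R3‖R_L = 4453 Ω.
Below node A the resistance is R2 + (R3‖R_L) = 4829 Ω, so V_A = 10.9 × 4829/7529 = 6.991 V.
Then V_B = V_A × (R3‖R_L)/(R2 + R3‖R_L) = 6.991 × 4453/4829 = 6.45 V.

V ≈ 6.45 V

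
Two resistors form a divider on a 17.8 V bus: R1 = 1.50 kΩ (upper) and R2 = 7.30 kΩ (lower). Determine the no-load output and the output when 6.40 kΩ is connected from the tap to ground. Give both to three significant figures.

Open-circuit: V = 17.8 × 7.30/(1.50 + 7.30) = 14.8 V.
With the load, R2 becomes R2‖R_L = 3.410 kΩ, so V = 17.8 × 3.410/4.910 = 12.4 V.

Unloaded: 14.8 V; loaded: 12.4 V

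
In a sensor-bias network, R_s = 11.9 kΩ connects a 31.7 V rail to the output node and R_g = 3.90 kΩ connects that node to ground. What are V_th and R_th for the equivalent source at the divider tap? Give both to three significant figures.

V_th = 7.82 V, R_th = 2.94 kΩ

V_th is the open-circuit tap voltage: 31.7 × 3.90/(11.9 + 3.90) = 7.82 V.
With the supply zeroed, R_s and R_g appear in parallel from the tap: R_th = R_s‖R_g = (11.9 × 3.90)/15.80 = 2.94 kΩ.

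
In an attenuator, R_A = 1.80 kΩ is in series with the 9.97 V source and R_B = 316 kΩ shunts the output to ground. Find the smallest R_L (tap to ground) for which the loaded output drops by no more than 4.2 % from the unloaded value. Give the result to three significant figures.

Output resistance R_th = R_A‖R_B = (1.80 × 316)/317.8 = 1.790 kΩ.
The fractional drop is R_th/(R_th + R_L); requiring this ≤ 0.0420 gives R_L ≥ R_th(1/0.0420 − 1) = 1.790 × 22.81 = 40.8 kΩ.

R_L(min) ≈ 40.8 kΩ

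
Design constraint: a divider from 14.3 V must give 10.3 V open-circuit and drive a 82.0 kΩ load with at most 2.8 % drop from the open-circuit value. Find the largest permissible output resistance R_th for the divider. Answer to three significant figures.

Loading drop = R_th/(R_th + R_L) ≤ 0.0280, so R_th ≤ R_L · ε/(1−ε) = 82.0 kΩ × 0.0280/0.9720 = 2.36 kΩ.

R_th ≤ 2.36 kΩ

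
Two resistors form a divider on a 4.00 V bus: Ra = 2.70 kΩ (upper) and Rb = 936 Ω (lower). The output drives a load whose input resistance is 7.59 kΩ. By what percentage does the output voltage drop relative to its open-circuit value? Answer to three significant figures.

The divider's output (Thévenin) resistance is Ra‖Rb = 695.0 Ω.
Fractional drop under load = R_th/(R_th + R_L) = 695.0 / (695.0 + 7590) = 0.08389.
So the output falls by 8.39 %.

8.39 %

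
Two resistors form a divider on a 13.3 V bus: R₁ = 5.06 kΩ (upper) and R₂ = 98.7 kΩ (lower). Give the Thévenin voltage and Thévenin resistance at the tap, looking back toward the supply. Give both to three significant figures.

V_th is the open-circuit tap voltage: 13.3 × 98.7/(5.06 + 98.7) = 12.7 V.
With the supply zeroed, R₁ and R₂ appear in parallel from the tap: R_th = R₁‖R₂ = (5.06 × 98.7)/103.8 = 4.81 kΩ.

V_th = 12.7 V, R_th = 4.81 kΩ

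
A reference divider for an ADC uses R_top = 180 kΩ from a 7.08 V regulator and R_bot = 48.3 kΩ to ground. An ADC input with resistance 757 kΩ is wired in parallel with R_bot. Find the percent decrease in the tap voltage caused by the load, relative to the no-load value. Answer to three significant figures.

4.79 %

The divider's output (Thévenin) resistance is R_top‖R_bot = 38.08 kΩ.
Fractional drop under load = R_th/(R_th + R_L) = 38.08 / (38.08 + 757) = 0.04790.
So the output falls by 4.79 %.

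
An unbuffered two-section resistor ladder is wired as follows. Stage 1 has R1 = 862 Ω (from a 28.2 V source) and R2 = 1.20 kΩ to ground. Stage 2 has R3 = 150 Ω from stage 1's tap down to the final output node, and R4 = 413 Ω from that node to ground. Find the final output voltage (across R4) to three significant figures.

V_out ≈ 6.37 V

Stage 2 presents R3+R4 = 563.0 Ω as a load on stage 1's tap.
Stage 1's lower leg becomes R2‖(R3+R4) = 383.2 Ω, so V_mid = 28.2 × 383.2/1245 = 8.678 V.
Stage 2 is itself unloaded: V_out = V_mid × R4/(R3+R4) = 8.678 × 413/563.0 = 6.37 V.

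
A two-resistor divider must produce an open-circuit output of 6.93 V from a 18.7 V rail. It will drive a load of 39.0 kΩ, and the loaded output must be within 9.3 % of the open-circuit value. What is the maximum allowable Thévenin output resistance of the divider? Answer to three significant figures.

Loading drop = R_th/(R_th + R_L) ≤ 0.0930, so R_th ≤ R_L · ε/(1−ε) = 39.0 kΩ × 0.0930/0.9070 = 4.00 kΩ.
(Any R1, R2 with R2/(R1+R2) = 0.371 and R1‖R2 ≤ 4.00 kΩ will meet the spec.)

R_th ≤ 4.00 kΩ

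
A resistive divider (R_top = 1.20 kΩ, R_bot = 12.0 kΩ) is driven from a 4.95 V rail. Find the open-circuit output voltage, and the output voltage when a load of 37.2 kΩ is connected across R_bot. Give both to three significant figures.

Unloaded: 4.50 V; loaded: 4.37 V

Open-circuit: V = 4.95 × 12.0/(1.20 + 12.0) = 4.50 V.
With the load, R_bot becomes R_bot‖R_L = 9.073 kΩ, so V = 4.95 × 9.073/10.27 = 4.37 V.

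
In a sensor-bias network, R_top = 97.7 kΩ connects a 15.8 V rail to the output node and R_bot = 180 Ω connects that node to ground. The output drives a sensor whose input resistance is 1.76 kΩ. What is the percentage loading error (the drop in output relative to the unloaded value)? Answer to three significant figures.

9.26 %

Unloaded V = 15.8 × 180/97880 = 0.029056 V.
Loaded: R_bot‖R_L = 163.3 Ω, giving V = 15.8 × 163.3/97860 = 0.026365 V.
Drop = (0.029056 − 0.026365) / 0.029056 = 9.26 %.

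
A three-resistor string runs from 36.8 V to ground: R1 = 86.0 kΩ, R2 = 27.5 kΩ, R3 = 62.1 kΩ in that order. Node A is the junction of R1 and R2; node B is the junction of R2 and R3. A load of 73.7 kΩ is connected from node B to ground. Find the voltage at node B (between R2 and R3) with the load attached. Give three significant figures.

At node B, R3 is in parallel with the load: R3‖R_L = 33.70 kΩ.
Below node A the resistance is R2 + (R3‖R_L) = 61.20 kΩ, so V_A = 36.8 × 61.20/147.2 = 15.30 V.
Then V_B = V_A × (R3‖R_L)/(R2 + R3‖R_L) = 15.30 × 33.70/61.20 = 8.43 V.

V ≈ 8.43 V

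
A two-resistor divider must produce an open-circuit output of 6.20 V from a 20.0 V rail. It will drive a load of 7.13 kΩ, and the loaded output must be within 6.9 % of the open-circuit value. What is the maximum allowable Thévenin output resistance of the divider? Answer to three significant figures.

Loading drop = R_th/(R_th + R_L) ≤ 0.0690, so R_th ≤ R_L · ε/(1−ε) = 7.13 kΩ × 0.0690/0.9310 = 528 Ω.

R_th ≤ 528 Ω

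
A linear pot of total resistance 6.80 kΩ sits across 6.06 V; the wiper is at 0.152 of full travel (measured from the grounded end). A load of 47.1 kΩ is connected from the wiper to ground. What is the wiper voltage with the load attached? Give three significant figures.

The wiper splits the pot into (1−α)R = 5.766 kΩ above and αR = 1.034 kΩ below.
Lower section ‖ load = 1.011 kΩ.
V_wiper = 6.06 × 1.011/(5.766 + 1.011) = 0.904 V.

V ≈ 0.904 V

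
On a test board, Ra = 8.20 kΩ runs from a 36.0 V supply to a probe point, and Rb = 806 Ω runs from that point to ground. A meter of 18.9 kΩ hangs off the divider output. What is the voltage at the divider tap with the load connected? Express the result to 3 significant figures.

The load sits in parallel with Rb: Rb‖R_L = (806 × 18900) / (806 + 18900) = 773.0 Ω.
V_out = 36.0 × 773.0 / (8200 + 773.0) = 36.0 × 773.0/8973 = 3.10 V.
(Unloaded it would have been 3.22 V.)

V_out ≈ 3.10 V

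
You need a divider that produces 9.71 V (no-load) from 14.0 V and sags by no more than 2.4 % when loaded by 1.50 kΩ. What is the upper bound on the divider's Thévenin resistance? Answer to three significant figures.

Loading drop = R_th/(R_th + R_L) ≤ 0.0240, so R_th ≤ R_L · ε/(1−ε) = 1.50 kΩ × 0.0240/0.9760 = 36.9 Ω.
(Any R1, R2 with R2/(R1+R2) = 0.694 and R1‖R2 ≤ 36.9 Ω will meet the spec.)

R_th ≤ 36.9 Ω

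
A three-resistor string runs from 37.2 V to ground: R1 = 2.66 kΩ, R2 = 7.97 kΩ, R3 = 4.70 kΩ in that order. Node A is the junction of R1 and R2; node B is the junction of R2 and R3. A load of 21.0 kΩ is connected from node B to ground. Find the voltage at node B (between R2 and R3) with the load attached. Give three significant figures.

V ≈ 9.87 V

At node B, R3 is in parallel with the load: R3‖R_L = 3.840 kΩ.
Below node A the resistance is R2 + (R3‖R_L) = 11.81 kΩ, so V_A = 37.2 × 11.81/14.47 = 30.36 V.
Then V_B = V_A × (R3‖R_L)/(R2 + R3‖R_L) = 30.36 × 3.840/11.81 = 9.87 V.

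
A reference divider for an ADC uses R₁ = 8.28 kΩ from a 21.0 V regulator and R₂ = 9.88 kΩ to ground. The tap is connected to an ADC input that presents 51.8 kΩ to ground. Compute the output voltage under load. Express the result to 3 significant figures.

V_out ≈ 10.5 V

The load sits in parallel with R₂: R₂‖R_L = (9.88 × 51.8) / (9.88 + 51.8) = 8.297 kΩ.
V_out = 21.0 × 8.297 / (8.28 + 8.297) = 21.0 × 8.297/16.58 = 10.5 V.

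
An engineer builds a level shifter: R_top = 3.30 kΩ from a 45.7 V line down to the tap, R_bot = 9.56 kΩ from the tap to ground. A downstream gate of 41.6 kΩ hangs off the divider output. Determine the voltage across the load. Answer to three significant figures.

V_out ≈ 32.1 V

The load sits in parallel with R_bot: R_bot‖R_L = (9.56 × 41.6) / (9.56 + 41.6) = 7.774 kΩ.
V_out = 45.7 × 7.774 / (3.30 + 7.774) = 45.7 × 7.774/11.07 = 32.1 V.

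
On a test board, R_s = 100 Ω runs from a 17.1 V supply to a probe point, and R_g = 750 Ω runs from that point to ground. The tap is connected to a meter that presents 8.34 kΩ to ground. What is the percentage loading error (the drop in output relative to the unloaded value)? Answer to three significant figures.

The divider's output (Thévenin) resistance is R_s‖R_g = 88.24 Ω.
Fractional drop under load = R_th/(R_th + R_L) = 88.24 / (88.24 + 8340) = 0.01047.
So the output falls by 1.05 %.

1.05 %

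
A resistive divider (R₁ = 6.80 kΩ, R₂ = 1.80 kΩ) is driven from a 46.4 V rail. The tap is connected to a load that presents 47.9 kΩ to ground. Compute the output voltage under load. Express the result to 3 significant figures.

V_out ≈ 9.43 V

The load sits in parallel with R₂: R₂‖R_L = (1.80 × 47.9) / (1.80 + 47.9) = 1.735 kΩ.
V_out = 46.4 × 1.735 / (6.80 + 1.735) = 46.4 × 1.735/8.535 = 9.43 V.
(Unloaded it would have been 9.71 V.)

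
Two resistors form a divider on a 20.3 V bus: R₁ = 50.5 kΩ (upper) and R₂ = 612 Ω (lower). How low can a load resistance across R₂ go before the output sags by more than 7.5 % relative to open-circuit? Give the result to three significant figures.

R_L(min) ≈ 7.46 kΩ

Output resistance R_th = R₁‖R₂ = (50500 × 612)/51110 = 604.7 Ω.
The fractional drop is R_th/(R_th + R_L); requiring this ≤ 0.0750 gives R_L ≥ R_th(1/0.0750 − 1) = 604.7 × 12.33 = 7.46 kΩ.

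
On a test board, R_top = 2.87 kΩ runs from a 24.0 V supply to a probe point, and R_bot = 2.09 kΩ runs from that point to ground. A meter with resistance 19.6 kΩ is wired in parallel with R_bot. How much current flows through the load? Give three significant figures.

R_bot‖R_L = 1.889 kΩ; V_out = 24.0 × 1.889/4.759 = 9.525 V.
I_L = V_out / R_L = 9.525 / 19.6 kΩ = 0.486 mA.

I_L ≈ 0.486 mA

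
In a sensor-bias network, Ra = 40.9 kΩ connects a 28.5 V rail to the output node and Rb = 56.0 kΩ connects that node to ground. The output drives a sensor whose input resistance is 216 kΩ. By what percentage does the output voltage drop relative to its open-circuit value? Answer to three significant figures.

9.86 %

Unloaded V = 28.5 × 56.0/96.90 = 16.471 V.
Loaded: Rb‖R_L = 44.47 kΩ, giving V = 28.5 × 44.47/85.37 = 14.846 V.
Drop = (16.471 − 14.846) / 16.471 = 9.86 %.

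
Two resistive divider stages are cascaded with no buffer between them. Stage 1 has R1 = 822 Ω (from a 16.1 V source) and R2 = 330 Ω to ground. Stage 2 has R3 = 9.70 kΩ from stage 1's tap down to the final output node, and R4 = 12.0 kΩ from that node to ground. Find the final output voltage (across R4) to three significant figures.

V_out ≈ 2.52 V

Stage 2 presents R3+R4 = 21700 Ω as a load on stage 1's tap.
Stage 1's lower leg becomes R2‖(R3+R4) = 325.1 Ω, so V_mid = 16.1 × 325.1/1147 = 4.562 V.
Stage 2 is itself unloaded: V_out = V_mid × R4/(R3+R4) = 4.562 × 12000/21700 = 2.52 V.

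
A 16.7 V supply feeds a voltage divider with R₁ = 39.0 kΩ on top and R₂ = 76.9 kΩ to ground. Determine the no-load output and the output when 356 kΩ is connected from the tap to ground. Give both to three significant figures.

Open-circuit: V = 16.7 × 76.9/(39.0 + 76.9) = 11.1 V.
With the load, R₂ becomes R₂‖R_L = 63.24 kΩ, so V = 16.7 × 63.24/102.2 = 10.3 V.

Unloaded: 11.1 V; loaded: 10.3 V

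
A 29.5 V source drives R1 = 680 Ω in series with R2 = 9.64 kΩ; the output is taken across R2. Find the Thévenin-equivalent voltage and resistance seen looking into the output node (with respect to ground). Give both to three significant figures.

V_th is the open-circuit tap voltage: 29.5 × 9640/(680 + 9640) = 27.6 V.
With the supply zeroed, R1 and R2 appear in parallel from the tap: R_th = R1‖R2 = (680 × 9640)/10320 = 635 Ω.

V_th = 27.6 V, R_th = 635 Ω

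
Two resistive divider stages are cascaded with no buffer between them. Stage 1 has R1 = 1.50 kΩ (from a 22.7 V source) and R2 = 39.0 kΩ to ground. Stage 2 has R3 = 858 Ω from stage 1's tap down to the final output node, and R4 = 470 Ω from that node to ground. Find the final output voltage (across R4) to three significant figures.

V_out ≈ 3.71 V

Stage 2 presents R3+R4 = 1328 Ω as a load on stage 1's tap.
Stage 1's lower leg becomes R2‖(R3+R4) = 1284 Ω, so V_mid = 22.7 × 1284/2784 = 10.47 V.
Stage 2 is itself unloaded: V_out = V_mid × R4/(R3+R4) = 10.47 × 470/1328 = 3.71 V.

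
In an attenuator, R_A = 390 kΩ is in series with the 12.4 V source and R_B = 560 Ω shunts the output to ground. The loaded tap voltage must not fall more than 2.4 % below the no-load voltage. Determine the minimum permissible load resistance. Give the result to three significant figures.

Output resistance R_th = R_A‖R_B = (390000 × 560)/390600 = 559.2 Ω.
The fractional drop is R_th/(R_th + R_L); requiring this ≤ 0.0240 gives R_L ≥ R_th(1/0.0240 − 1) = 559.2 × 40.67 = 22.7 kΩ.

R_L(min) ≈ 22.7 kΩ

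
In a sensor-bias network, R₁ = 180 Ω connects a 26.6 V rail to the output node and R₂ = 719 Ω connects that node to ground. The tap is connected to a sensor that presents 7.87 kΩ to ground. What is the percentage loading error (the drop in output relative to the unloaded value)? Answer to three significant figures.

1.80 %

The divider's output (Thévenin) resistance is R₁‖R₂ = 144.0 Ω.
Fractional drop under load = R_th/(R_th + R_L) = 144.0 / (144.0 + 7870) = 0.01796.
So the output falls by 1.80 %.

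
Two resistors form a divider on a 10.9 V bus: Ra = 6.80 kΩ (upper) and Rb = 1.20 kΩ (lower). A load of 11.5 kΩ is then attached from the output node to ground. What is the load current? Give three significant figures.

I_L ≈ 0.131 mA

Rb‖R_L = 1.087 kΩ; V_out = 10.9 × 1.087/7.887 = 1.502 V.
I_L = V_out / R_L = 1.502 / 11.5 kΩ = 0.131 mA.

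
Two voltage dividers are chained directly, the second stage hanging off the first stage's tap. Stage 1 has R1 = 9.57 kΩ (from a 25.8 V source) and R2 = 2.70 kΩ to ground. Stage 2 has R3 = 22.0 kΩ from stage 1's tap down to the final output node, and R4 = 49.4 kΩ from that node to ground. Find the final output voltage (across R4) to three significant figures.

V_out ≈ 3.82 V

Stage 2 presents R3+R4 = 71.40 kΩ as a load on stage 1's tap.
Stage 1's lower leg becomes R2‖(R3+R4) = 2.602 kΩ, so V_mid = 25.8 × 2.602/12.17 = 5.515 V.
Stage 2 is itself unloaded: V_out = V_mid × R4/(R3+R4) = 5.515 × 49.4/71.40 = 3.82 V.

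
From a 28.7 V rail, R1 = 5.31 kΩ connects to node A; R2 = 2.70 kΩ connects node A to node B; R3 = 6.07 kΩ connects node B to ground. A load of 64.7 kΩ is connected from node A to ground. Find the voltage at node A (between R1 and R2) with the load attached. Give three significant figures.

V ≈ 17.0 V

Below node A the series string R2+R3 = 8.770 kΩ sits in parallel with the 64.7 kΩ load: 7.723 kΩ.
V_A = 28.7 × 7.723/(5.31 + 7.723) = 17.0 V.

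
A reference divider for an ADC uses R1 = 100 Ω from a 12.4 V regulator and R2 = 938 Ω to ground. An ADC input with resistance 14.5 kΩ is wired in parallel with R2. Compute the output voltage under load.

The load sits in parallel with R2: R2‖R_L = (938 × 14500) / (938 + 14500) = 881.0 Ω.
V_out = 12.4 × 881.0 / (100 + 881.0) = 12.4 × 881.0/981.0 = 11.1 V.

V_out ≈ 11.1 V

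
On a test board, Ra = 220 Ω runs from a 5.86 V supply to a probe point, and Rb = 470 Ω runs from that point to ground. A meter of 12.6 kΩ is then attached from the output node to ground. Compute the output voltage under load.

The load sits in parallel with Rb: Rb‖R_L = (470 × 12600) / (470 + 12600) = 453.1 Ω.
V_out = 5.86 × 453.1 / (220 + 453.1) = 5.86 × 453.1/673.1 = 3.94 V.

V_out ≈ 3.94 V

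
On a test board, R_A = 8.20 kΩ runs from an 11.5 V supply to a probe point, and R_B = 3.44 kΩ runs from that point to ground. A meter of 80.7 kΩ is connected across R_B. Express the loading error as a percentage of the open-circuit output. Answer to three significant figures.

The divider's output (Thévenin) resistance is R_A‖R_B = 2.423 kΩ.
Fractional drop under load = R_th/(R_th + R_L) = 2.423 / (2.423 + 80.7) = 0.02915.
So the output falls by 2.92 %.

2.92 %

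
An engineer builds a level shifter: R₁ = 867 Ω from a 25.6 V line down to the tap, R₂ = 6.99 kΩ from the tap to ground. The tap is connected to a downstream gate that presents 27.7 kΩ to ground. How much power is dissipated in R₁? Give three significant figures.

Total resistance from the source is R₁ + (R₂‖R_L) = 6449 Ω, so I = 25.6/6449 Ω = 3.970 mA.
P = I²·R₁ = (3.970 mA)² × 867 Ω = 13.7 mW.

P ≈ 13.7 mW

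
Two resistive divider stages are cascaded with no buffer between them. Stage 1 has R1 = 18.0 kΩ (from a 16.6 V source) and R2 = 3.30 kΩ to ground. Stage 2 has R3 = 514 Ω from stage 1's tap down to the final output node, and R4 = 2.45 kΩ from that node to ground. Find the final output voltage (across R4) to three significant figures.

Stage 2 presents R3+R4 = 2964 Ω as a load on stage 1's tap.
Stage 1's lower leg becomes R2‖(R3+R4) = 1561 Ω, so V_mid = 16.6 × 1561/19560 = 1.325 V.
Stage 2 is itself unloaded: V_out = V_mid × R4/(R3+R4) = 1.325 × 2450/2964 = 1.10 V.

V_out ≈ 1.10 V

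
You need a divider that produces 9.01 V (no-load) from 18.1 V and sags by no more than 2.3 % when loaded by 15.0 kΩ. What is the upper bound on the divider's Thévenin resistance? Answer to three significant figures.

Loading drop = R_th/(R_th + R_L) ≤ 0.0230, so R_th ≤ R_L · ε/(1−ε) = 15.0 kΩ × 0.0230/0.9770 = 353 Ω.
(Any R1, R2 with R2/(R1+R2) = 0.498 and R1‖R2 ≤ 353 Ω will meet the spec.)

R_th ≤ 353 Ω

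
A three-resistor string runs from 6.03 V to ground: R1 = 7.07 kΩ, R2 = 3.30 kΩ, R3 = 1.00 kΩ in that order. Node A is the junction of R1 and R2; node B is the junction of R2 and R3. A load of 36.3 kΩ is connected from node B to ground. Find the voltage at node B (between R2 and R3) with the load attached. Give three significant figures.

V ≈ 0.517 V

At node B, R3 is in parallel with the load: R3‖R_L = 0.9732 kΩ.
Below node A the resistance is R2 + (R3‖R_L) = 4.273 kΩ, so V_A = 6.03 × 4.273/11.34 = 2.272 V.
Then V_B = V_A × (R3‖R_L)/(R2 + R3‖R_L) = 2.272 × 0.9732/4.273 = 0.517 V.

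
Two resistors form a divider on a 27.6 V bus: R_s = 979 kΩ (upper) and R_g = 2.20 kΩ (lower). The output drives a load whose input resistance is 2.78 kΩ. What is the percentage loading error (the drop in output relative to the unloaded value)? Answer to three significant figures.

Unloaded V = 27.6 × 2.20/981.2 = 0.06188 V.
Loaded: R_g‖R_L = 1.228 kΩ, giving V = 27.6 × 1.228/980.2 = 0.03458 V.
Drop = (0.06188 − 0.03458) / 0.06188 = 44.1 %.

44.1 %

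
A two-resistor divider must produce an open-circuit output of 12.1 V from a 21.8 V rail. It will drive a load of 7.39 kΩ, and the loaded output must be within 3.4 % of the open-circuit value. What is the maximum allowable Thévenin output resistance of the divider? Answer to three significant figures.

Loading drop = R_th/(R_th + R_L) ≤ 0.0340, so R_th ≤ R_L · ε/(1−ε) = 7.39 kΩ × 0.0340/0.9660 = 260 Ω.
(Any R1, R2 with R2/(R1+R2) = 0.555 and R1‖R2 ≤ 260 Ω will meet the spec.)

R_th ≤ 260 Ω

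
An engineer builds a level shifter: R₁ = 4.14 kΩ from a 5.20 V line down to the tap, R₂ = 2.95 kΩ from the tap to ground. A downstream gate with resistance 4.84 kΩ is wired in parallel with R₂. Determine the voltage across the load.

The load sits in parallel with R₂: R₂‖R_L = (2.95 × 4.84) / (2.95 + 4.84) = 1.833 kΩ.
V_out = 5.20 × 1.833 / (4.14 + 1.833) = 5.20 × 1.833/5.973 = 1.60 V.

V_out ≈ 1.60 V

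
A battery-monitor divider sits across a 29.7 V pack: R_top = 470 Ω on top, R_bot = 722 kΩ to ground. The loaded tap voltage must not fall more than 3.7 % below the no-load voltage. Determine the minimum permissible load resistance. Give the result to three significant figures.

Output resistance R_th = R_top‖R_bot = (470 × 722000)/722500 = 469.7 Ω.
The fractional drop is R_th/(R_th + R_L); requiring this ≤ 0.0370 gives R_L ≥ R_th(1/0.0370 − 1) = 469.7 × 26.03 = 12.2 kΩ.

R_L(min) ≈ 12.2 kΩ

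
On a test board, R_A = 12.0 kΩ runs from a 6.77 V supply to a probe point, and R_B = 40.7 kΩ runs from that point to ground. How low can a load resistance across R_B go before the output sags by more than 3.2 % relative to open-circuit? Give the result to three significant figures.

Output resistance R_th = R_A‖R_B = (12.0 × 40.7)/52.70 = 9.268 kΩ.
The fractional drop is R_th/(R_th + R_L); requiring this ≤ 0.0320 gives R_L ≥ R_th(1/0.0320 − 1) = 9.268 × 30.25 = 280 kΩ.

R_L(min) ≈ 280 kΩ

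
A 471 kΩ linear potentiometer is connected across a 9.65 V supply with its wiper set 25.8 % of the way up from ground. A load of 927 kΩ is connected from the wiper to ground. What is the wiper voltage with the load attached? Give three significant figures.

The wiper splits the pot into (1−α)R = 349.5 kΩ above and αR = 121.5 kΩ below.
Lower section ‖ load = 107.4 kΩ.
V_wiper = 9.65 × 107.4/(349.5 + 107.4) = 2.27 V.

V ≈ 2.27 V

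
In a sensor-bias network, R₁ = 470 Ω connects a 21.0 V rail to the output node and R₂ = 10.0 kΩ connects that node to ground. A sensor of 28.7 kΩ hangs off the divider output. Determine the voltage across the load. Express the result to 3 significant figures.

The load sits in parallel with R₂: R₂‖R_L = (10000 × 28700) / (10000 + 28700) = 7416 Ω.
V_out = 21.0 × 7416 / (470 + 7416) = 21.0 × 7416/7886 = 19.7 V.
(Unloaded it would have been 20.1 V.)

V_out ≈ 19.7 V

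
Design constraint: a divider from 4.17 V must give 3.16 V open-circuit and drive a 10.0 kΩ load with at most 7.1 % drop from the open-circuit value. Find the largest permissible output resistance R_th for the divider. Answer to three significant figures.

Loading drop = R_th/(R_th + R_L) ≤ 0.0710, so R_th ≤ R_L · ε/(1−ε) = 10.0 kΩ × 0.0710/0.9290 = 764 Ω.
(Any R1, R2 with R2/(R1+R2) = 0.758 and R1‖R2 ≤ 764 Ω will meet the spec.)

R_th ≤ 764 Ω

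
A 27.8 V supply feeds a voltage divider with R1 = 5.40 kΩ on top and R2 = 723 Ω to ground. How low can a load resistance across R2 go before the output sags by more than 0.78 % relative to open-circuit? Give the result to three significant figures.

Output resistance R_th = R1‖R2 = (5400 × 723)/6123 = 637.6 Ω.
The fractional drop is R_th/(R_th + R_L); requiring this ≤ 0.00780 gives R_L ≥ R_th(1/0.00780 − 1) = 637.6 × 127.2 = 81.1 kΩ.

R_L(min) ≈ 81.1 kΩ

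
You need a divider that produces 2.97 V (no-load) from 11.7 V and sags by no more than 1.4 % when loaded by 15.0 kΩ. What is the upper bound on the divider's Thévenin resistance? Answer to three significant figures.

Loading drop = R_th/(R_th + R_L) ≤ 0.0140, so R_th ≤ R_L · ε/(1−ε) = 15.0 kΩ × 0.0140/0.9860 = 213 Ω.
(Any R1, R2 with R2/(R1+R2) = 0.254 and R1‖R2 ≤ 213 Ω will meet the spec.)

R_th ≤ 213 Ω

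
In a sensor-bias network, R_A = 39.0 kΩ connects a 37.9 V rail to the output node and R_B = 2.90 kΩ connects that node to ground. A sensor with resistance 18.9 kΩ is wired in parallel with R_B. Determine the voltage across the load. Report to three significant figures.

The load sits in parallel with R_B: R_B‖R_L = (2.90 × 18.9) / (2.90 + 18.9) = 2.514 kΩ.
V_out = 37.9 × 2.514 / (39.0 + 2.514) = 37.9 × 2.514/41.51 = 2.30 V.

V_out ≈ 2.30 V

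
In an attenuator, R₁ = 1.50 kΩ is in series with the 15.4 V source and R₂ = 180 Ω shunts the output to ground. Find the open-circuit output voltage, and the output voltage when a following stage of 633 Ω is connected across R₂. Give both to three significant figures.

Open-circuit: V = 15.4 × 180/(1500 + 180) = 1.65 V.
With the load, R₂ becomes R₂‖R_L = 140.1 Ω, so V = 15.4 × 140.1/1640 = 1.32 V.

Unloaded: 1.65 V; loaded: 1.32 V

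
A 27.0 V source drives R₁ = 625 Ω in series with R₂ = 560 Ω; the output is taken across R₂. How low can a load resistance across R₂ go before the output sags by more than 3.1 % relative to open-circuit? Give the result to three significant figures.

R_L(min) ≈ 9.23 kΩ

Output resistance R_th = R₁‖R₂ = (625 × 560)/1185 = 295.4 Ω.
The fractional drop is R_th/(R_th + R_L); requiring this ≤ 0.0310 gives R_L ≥ R_th(1/0.0310 − 1) = 295.4 × 31.26 = 9.23 kΩ.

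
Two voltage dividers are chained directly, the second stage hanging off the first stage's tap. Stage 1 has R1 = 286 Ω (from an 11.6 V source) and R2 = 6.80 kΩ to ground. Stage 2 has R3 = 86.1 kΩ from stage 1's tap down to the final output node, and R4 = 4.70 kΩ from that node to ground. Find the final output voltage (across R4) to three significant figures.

Stage 2 presents R3+R4 = 90800 Ω as a load on stage 1's tap.
Stage 1's lower leg becomes R2‖(R3+R4) = 6326 Ω, so V_mid = 11.6 × 6326/6612 = 11.10 V.
Stage 2 is itself unloaded: V_out = V_mid × R4/(R3+R4) = 11.10 × 4700/90800 = 0.574 V.

V_out ≈ 0.574 V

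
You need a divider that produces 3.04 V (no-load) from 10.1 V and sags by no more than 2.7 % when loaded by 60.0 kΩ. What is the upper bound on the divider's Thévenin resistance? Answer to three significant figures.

R_th ≤ 1.66 kΩ

Loading drop = R_th/(R_th + R_L) ≤ 0.0270, so R_th ≤ R_L · ε/(1−ε) = 60.0 kΩ × 0.0270/0.9730 = 1.66 kΩ.
(Any R1, R2 with R2/(R1+R2) = 0.301 and R1‖R2 ≤ 1.66 kΩ will meet the spec.)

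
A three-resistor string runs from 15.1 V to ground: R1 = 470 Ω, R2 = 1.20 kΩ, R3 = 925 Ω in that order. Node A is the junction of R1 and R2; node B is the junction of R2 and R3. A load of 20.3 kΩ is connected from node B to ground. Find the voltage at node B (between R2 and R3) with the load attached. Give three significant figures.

V ≈ 5.23 V

At node B, R3 is in parallel with the load: R3‖R_L = 884.7 Ω.
Below node A the resistance is R2 + (R3‖R_L) = 2085 Ω, so V_A = 15.1 × 2085/2555 = 12.32 V.
Then V_B = V_A × (R3‖R_L)/(R2 + R3‖R_L) = 12.32 × 884.7/2085 = 5.23 V.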